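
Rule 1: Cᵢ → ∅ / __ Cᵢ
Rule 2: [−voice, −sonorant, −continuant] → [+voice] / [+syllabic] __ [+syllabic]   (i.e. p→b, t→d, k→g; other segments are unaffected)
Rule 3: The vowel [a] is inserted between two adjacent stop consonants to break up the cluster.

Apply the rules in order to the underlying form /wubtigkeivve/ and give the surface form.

wubatigakeive

Rule 1 (degemination): /vv/ is a geminate; the first /v/ deletes. /wubtigkeivve/ → wubtigkeive.
Rule 2 (intervocalic voicing): no segment meets the environment; /wubtigkeive/ is unchanged.
Rule 3 (stop-cluster a-epenthesis): /b/ and /t/ form a stop–stop cluster, so [a] is inserted between them. /g/ and /k/ form a stop–stop cluster, so [a] is inserted between them. /wubtigkeive/ → wubatigakeive.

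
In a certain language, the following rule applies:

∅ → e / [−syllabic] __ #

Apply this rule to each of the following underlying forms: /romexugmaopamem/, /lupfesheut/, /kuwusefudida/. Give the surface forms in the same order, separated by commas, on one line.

romexugmaopameme, lupfesheute, kuwusefudida

/romexugmaopamem/: the form ends in the consonant /m/, so [e] is inserted word-finally. → [romexugmaopameme].
/lupfesheut/: the form ends in the consonant /t/, so [e] is inserted word-finally. → [lupfesheute].
/kuwusefudida/: the rule's environment is not met; surfaces unchanged as [kuwusefudida].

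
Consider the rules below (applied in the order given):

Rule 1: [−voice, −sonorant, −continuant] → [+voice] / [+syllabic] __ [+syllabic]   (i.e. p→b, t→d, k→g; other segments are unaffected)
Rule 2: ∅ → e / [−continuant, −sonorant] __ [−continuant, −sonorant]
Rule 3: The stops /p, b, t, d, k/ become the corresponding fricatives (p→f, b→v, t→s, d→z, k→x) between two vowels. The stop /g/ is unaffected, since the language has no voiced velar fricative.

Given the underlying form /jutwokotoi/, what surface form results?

Rule 1 (intervocalic voicing): /k/ is a voiceless stop between vowels /o/ and /o/, so it voices to [g]. /t/ is a voiceless stop between vowels /o/ and /o/, so it voices to [d]. /jutwokotoi/ → jutwogodoi.
Rule 2 (stop-cluster e-epenthesis): no segment meets the environment; /jutwogodoi/ is unchanged.
Rule 3 (intervocalic spirantization): /d/ is a stop between vowels /o/ and /o/, so it spirantizes to the fricative [z]. /jutwogodoi/ → jutwogozoi.

jutwogozoi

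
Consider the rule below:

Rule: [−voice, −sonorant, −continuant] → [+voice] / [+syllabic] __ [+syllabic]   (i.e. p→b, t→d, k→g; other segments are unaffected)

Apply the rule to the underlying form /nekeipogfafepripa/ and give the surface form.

Scanning /nekeipogfafepripa/: /k/ is a voiceless stop between vowels /e/ and /e/, so it voices to [g]; /p/ is a voiceless stop between vowels /i/ and /o/, so it voices to [b]; /p/ at position 13 is not in the conditioning environment; /p/ is a voiceless stop between vowels /i/ and /a/, so it voices to [b].
Result: [negeibogfafepriba].

negeibogfafepriba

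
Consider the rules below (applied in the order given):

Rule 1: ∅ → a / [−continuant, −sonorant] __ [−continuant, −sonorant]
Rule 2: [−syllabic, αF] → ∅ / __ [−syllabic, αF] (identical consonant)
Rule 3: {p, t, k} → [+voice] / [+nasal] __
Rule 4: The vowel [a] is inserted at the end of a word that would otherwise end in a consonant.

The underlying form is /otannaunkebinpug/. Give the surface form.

Rule 1 (stop-cluster a-epenthesis): no segment meets the environment; /otannaunkebinpug/ is unchanged.
Rule 2 (degemination): /nn/ is a geminate; the first /n/ deletes. /otannaunkebinpug/ → otanaunkebinpug.
Rule 3 (post-nasal voicing): /k/ is a voiceless stop immediately after the nasal /n/, so it voices to [g]. /p/ is a voiceless stop immediately after the nasal /n/, so it voices to [b]. /otanaunkebinpug/ → otanaungebinbug.
Rule 4 (final a-epenthesis): the form ends in the consonant /g/, so [a] is inserted word-finally. /otanaungebinbug/ → otanaungebinbuga.

otanaungebinbuga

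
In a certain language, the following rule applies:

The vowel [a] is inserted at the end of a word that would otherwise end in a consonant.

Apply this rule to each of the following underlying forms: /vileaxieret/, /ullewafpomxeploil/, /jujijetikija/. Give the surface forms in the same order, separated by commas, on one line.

/vileaxieret/: the form ends in the consonant /t/, so [a] is inserted word-finally. → [vileaxiereta].
/ullewafpomxeploil/: the form ends in the consonant /l/, so [a] is inserted word-finally. → [ullewafpomxeploila].
/jujijetikija/: the rule's environment is not met; surfaces unchanged as [jujijetikija].

vileaxiereta, ullewafpomxeploila, jujijetikija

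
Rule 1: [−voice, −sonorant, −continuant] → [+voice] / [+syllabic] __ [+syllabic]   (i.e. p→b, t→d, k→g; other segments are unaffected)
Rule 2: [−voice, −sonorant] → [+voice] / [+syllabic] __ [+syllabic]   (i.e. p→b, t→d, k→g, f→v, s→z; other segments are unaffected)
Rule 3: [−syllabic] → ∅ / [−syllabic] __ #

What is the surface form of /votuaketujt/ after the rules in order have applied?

voduageduj

Rule 1 (intervocalic voicing): /t/ is a voiceless stop between vowels /o/ and /u/, so it voices to [d]. /k/ is a voiceless stop between vowels /a/ and /e/, so it voices to [g]. /t/ is a voiceless stop between vowels /e/ and /u/, so it voices to [d]. /votuaketujt/ → voduagedujt.
Rule 2 (intervocalic voicing): no segment meets the environment; /voduagedujt/ is unchanged.
Rule 3 (final cluster simplification): /t/ is the second consonant of a word-final cluster /jt/, so it deletes. /voduagedujt/ → voduageduj.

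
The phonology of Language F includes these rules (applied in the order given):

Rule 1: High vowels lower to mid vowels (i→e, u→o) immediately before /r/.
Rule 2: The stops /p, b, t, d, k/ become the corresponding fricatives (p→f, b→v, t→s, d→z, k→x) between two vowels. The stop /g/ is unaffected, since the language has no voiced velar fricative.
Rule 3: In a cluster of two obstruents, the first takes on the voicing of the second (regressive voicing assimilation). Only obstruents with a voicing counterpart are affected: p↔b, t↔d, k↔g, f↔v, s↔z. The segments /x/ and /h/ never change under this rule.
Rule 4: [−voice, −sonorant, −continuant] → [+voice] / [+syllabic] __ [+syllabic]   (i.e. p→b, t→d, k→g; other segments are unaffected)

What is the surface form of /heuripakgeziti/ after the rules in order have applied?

heorifaggezisi

Rule 1 (pre-rhotic lowering): /u/ is a high vowel immediately before /r/, so it lowers to [o]. /heuripakgeziti/ → heoripakgeziti.
Rule 2 (intervocalic spirantization): /p/ is a stop between vowels /i/ and /a/, so it spirantizes to the fricative [f]. /t/ is a stop between vowels /i/ and /i/, so it spirantizes to the fricative [s]. /heoripakgeziti/ → heorifakgezisi.
Rule 3 (regressive voicing assimilation): /k/ precedes the voiced obstruent /g/, so it voices to [g] by assimilation. /heorifakgezisi/ → heorifaggezisi.
Rule 4 (intervocalic voicing): no segment meets the environment; /heorifaggezisi/ is unchanged.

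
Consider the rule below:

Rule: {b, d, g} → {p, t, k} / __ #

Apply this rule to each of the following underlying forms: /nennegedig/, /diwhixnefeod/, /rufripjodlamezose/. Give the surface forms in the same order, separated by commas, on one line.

nennegedik, diwhixnefeot, rufripjodlamezose

/nennegedig/: /g/ is a voiced stop in word-final position, so it devoices to [k]. → [nennegedik].
/diwhixnefeod/: /d/ is a voiced stop in word-final position, so it devoices to [t]. → [diwhixnefeot].
/rufripjodlamezose/: the rule's environment is not met; surfaces unchanged as [rufripjodlamezose].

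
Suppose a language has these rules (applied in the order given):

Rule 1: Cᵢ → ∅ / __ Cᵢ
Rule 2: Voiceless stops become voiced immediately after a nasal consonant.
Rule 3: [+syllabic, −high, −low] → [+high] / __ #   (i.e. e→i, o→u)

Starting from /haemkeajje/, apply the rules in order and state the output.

haemgeaji

Rule 1 (degemination): /jj/ is a geminate; the first /j/ deletes. /haemkeajje/ → haemkeaje.
Rule 2 (post-nasal voicing): /k/ is a voiceless stop immediately after the nasal /m/, so it voices to [g]. /haemkeaje/ → haemgeaje.
Rule 3 (final vowel raising): /e/ is a mid vowel in word-final position, so it raises to [i]. /haemgeaje/ → haemgeaji.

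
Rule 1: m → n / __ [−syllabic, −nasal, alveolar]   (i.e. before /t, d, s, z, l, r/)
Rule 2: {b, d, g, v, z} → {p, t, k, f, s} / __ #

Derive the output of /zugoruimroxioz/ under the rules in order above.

zugoruinroxios

Rule 1 (nasal place assimilation): /m/ precedes the alveolar consonant /r/, so it assimilates in place to [n]. /zugoruimroxioz/ → zugoruinroxioz.
Rule 2 (final devoicing): /z/ is a voiced obstruent in word-final position, so it devoices to [s]. /zugoruinroxioz/ → zugoruinroxios.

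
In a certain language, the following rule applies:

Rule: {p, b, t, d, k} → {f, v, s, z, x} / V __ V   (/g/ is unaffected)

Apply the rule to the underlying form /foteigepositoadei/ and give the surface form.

/t/ is a stop between vowels /o/ and /e/, so it spirantizes to the fricative [s].
/p/ is a stop between vowels /e/ and /o/, so it spirantizes to the fricative [f].
/t/ is a stop between vowels /i/ and /o/, so it spirantizes to the fricative [s].
/d/ is a stop between vowels /a/ and /e/, so it spirantizes to the fricative [z].
Surface form: [foseigefosisoazei].

foseigefosisoazei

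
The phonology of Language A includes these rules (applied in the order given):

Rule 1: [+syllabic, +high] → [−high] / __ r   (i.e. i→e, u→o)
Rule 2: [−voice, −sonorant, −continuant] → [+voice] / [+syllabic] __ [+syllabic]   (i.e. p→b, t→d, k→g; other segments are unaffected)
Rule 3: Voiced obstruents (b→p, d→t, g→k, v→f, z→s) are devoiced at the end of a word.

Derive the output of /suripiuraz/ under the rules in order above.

Rule 1 (pre-rhotic lowering): /u/ is a high vowel immediately before /r/, so it lowers to [o]. /u/ is a high vowel immediately before /r/, so it lowers to [o]. /suripiuraz/ → soripioraz.
Rule 2 (intervocalic voicing): /p/ is a voiceless stop between vowels /i/ and /i/, so it voices to [b]. /soripioraz/ → soribioraz.
Rule 3 (final devoicing): /z/ is a voiced obstruent in word-final position, so it devoices to [s]. /soribioraz/ → soribioras.

soribioras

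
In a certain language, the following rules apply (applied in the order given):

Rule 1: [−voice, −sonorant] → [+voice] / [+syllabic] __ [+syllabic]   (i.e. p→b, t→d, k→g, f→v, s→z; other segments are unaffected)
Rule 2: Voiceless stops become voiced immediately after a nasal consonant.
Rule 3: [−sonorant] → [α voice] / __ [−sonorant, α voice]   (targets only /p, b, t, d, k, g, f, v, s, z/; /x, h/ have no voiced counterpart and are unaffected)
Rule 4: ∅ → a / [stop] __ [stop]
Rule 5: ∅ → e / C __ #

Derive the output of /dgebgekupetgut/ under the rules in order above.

dagebagegubedagute

Rule 1 (intervocalic voicing): /k/ is a voiceless obstruent between vowels /e/ and /u/, so it voices to [g]. /p/ is a voiceless obstruent between vowels /u/ and /e/, so it voices to [b]. /dgebgekupetgut/ → dgebgegubetgut.
Rule 2 (post-nasal voicing): no segment meets the environment; /dgebgegubetgut/ is unchanged.
Rule 3 (regressive voicing assimilation): /t/ precedes the voiced obstruent /g/, so it voices to [d] by assimilation. /dgebgegubetgut/ → dgebgegubedgut.
Rule 4 (stop-cluster a-epenthesis): /d/ and /g/ form a stop–stop cluster, so [a] is inserted between them. /b/ and /g/ form a stop–stop cluster, so [a] is inserted between them. /d/ and /g/ form a stop–stop cluster, so [a] is inserted between them. /dgebgegubedgut/ → dagebagegubedagut.
Rule 5 (final e-epenthesis): the form ends in the consonant /t/, so [e] is inserted word-finally. /dagebagegubedagut/ → dagebagegubedagute.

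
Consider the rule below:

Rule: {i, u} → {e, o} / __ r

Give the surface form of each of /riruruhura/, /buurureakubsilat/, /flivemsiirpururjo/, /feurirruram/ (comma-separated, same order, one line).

reroruhora, buororeakubsilat, flivemsierpororjo, feorerroram

/riruruhura/: /i/ is a high vowel immediately before /r/, so it lowers to [e]. /u/ is a high vowel immediately before /r/, so it lowers to [o]. /u/ is a high vowel immediately before /r/, so it lowers to [o]. → [reroruhora].
/buurureakubsilat/: /u/ is a high vowel immediately before /r/, so it lowers to [o]. /u/ is a high vowel immediately before /r/, so it lowers to [o]. → [buororeakubsilat].
/flivemsiirpururjo/: /i/ is a high vowel immediately before /r/, so it lowers to [e]. /u/ is a high vowel immediately before /r/, so it lowers to [o]. /u/ is a high vowel immediately before /r/, so it lowers to [o]. → [flivemsierpororjo].
/feurirruram/: /u/ is a high vowel immediately before /r/, so it lowers to [o]. /i/ is a high vowel immediately before /r/, so it lowers to [e]. /u/ is a high vowel immediately before /r/, so it lowers to [o]. → [feorerroram].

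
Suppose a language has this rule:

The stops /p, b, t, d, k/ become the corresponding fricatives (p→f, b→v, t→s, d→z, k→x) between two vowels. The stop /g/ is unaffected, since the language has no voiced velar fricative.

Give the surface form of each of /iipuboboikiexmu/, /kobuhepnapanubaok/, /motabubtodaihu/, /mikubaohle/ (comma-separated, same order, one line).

iifuvovoixiexmu, kovuhepnafanuvaok, mosavubtozaihu, mixuvaohle

/iipuboboikiexmu/: /p/ is a stop between vowels /i/ and /u/, so it spirantizes to the fricative [f]. /b/ is a stop between vowels /u/ and /o/, so it spirantizes to the fricative [v]. /b/ is a stop between vowels /o/ and /o/, so it spirantizes to the fricative [v]. /k/ is a stop between vowels /i/ and /i/, so it spirantizes to the fricative [x]. → [iifuvovoixiexmu].
/kobuhepnapanubaok/: /b/ is a stop between vowels /o/ and /u/, so it spirantizes to the fricative [v]. /p/ is a stop between vowels /a/ and /a/, so it spirantizes to the fricative [f]. /b/ is a stop between vowels /u/ and /a/, so it spirantizes to the fricative [v]. → [kovuhepnafanuvaok].
/motabubtodaihu/: /t/ is a stop between vowels /o/ and /a/, so it spirantizes to the fricative [s]. /b/ is a stop between vowels /a/ and /u/, so it spirantizes to the fricative [v]. /d/ is a stop between vowels /o/ and /a/, so it spirantizes to the fricative [z]. → [mosavubtozaihu].
/mikubaohle/: /k/ is a stop between vowels /i/ and /u/, so it spirantizes to the fricative [x]. /b/ is a stop between vowels /u/ and /a/, so it spirantizes to the fricative [v]. → [mixuvaohle].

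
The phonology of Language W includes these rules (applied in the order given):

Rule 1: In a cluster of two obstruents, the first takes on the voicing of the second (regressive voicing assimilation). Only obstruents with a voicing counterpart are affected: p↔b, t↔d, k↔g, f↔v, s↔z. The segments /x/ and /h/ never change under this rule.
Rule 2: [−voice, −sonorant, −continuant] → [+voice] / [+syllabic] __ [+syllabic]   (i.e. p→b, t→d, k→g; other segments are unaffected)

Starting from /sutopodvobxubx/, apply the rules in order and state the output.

Rule 1 (regressive voicing assimilation): /b/ precedes the voiceless obstruent /x/, so it devoices to [p] by assimilation. /b/ precedes the voiceless obstruent /x/, so it devoices to [p] by assimilation. /sutopodvobxubx/ → sutopodvopxupx.
Rule 2 (intervocalic voicing): /t/ is a voiceless stop between vowels /u/ and /o/, so it voices to [d]. /p/ is a voiceless stop between vowels /o/ and /o/, so it voices to [b]. /sutopodvopxupx/ → sudobodvopxupx.

sudobodvopxupx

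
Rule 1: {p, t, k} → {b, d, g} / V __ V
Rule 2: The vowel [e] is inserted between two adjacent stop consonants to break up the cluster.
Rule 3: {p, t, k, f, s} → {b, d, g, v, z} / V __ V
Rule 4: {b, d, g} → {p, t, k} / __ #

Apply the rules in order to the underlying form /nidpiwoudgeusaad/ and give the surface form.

Rule 1 (intervocalic voicing): no segment meets the environment; /nidpiwoudgeusaad/ is unchanged.
Rule 2 (stop-cluster e-epenthesis): /d/ and /p/ form a stop–stop cluster, so [e] is inserted between them. /d/ and /g/ form a stop–stop cluster, so [e] is inserted between them. /nidpiwoudgeusaad/ → nidepiwoudegeusaad.
Rule 3 (intervocalic voicing): /p/ is a voiceless obstruent between vowels /e/ and /i/, so it voices to [b]. /s/ is a voiceless obstruent between vowels /u/ and /a/, so it voices to [z]. /nidepiwoudegeusaad/ → nidebiwoudegeuzaad.
Rule 4 (final devoicing): /d/ is a voiced stop in word-final position, so it devoices to [t]. /nidebiwoudegeuzaad/ → nidebiwoudegeuzaat.

nidebiwoudegeuzaat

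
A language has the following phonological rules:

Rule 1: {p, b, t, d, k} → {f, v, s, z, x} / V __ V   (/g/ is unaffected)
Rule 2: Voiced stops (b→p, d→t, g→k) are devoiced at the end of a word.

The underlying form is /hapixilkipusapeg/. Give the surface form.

hafixilkifusafek

Rule 1 (intervocalic spirantization): /p/ is a stop between vowels /a/ and /i/, so it spirantizes to the fricative [f]. /p/ is a stop between vowels /i/ and /u/, so it spirantizes to the fricative [f]. /p/ is a stop between vowels /a/ and /e/, so it spirantizes to the fricative [f]. /hapixilkipusapeg/ → hafixilkifusafeg.
Rule 2 (final devoicing): /g/ is a voiced stop in word-final position, so it devoices to [k]. /hafixilkifusafeg/ → hafixilkifusafek.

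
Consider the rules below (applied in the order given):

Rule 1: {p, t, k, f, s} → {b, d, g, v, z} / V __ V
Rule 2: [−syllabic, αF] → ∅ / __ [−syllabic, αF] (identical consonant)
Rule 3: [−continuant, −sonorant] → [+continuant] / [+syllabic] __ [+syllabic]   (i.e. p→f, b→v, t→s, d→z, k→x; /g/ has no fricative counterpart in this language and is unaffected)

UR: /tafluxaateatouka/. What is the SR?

tafluxaazeazouga

Rule 1 (intervocalic voicing): /t/ is a voiceless obstruent between vowels /a/ and /e/, so it voices to [d]. /t/ is a voiceless obstruent between vowels /a/ and /o/, so it voices to [d]. /k/ is a voiceless obstruent between vowels /u/ and /a/, so it voices to [g]. /tafluxaateatouka/ → tafluxaadeadouga.
Rule 2 (degemination): no segment meets the environment; /tafluxaadeadouga/ is unchanged.
Rule 3 (intervocalic spirantization): /d/ is a stop between vowels /a/ and /e/, so it spirantizes to the fricative [z]. /d/ is a stop between vowels /a/ and /o/, so it spirantizes to the fricative [z]. /tafluxaadeadouga/ → tafluxaazeazouga.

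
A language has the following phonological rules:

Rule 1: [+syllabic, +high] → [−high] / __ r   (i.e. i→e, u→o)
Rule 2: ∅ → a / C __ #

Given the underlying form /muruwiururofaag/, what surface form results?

Rule 1 (pre-rhotic lowering): /u/ is a high vowel immediately before /r/, so it lowers to [o]. /u/ is a high vowel immediately before /r/, so it lowers to [o]. /u/ is a high vowel immediately before /r/, so it lowers to [o]. /muruwiururofaag/ → moruwiororofaag.
Rule 2 (final a-epenthesis): the form ends in the consonant /g/, so [a] is inserted word-finally. /moruwiororofaag/ → moruwiororofaaga.

moruwiororofaaga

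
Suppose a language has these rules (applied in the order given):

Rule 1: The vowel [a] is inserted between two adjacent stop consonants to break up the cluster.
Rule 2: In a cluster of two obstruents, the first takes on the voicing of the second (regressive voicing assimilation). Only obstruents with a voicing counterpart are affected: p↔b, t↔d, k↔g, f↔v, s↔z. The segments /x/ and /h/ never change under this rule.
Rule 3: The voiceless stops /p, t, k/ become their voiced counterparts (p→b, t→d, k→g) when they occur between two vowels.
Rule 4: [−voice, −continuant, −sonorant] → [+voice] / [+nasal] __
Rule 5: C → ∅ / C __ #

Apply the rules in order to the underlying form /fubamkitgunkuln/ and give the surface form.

Rule 1 (stop-cluster a-epenthesis): /t/ and /g/ form a stop–stop cluster, so [a] is inserted between them. /fubamkitgunkuln/ → fubamkitagunkuln.
Rule 2 (regressive voicing assimilation): no segment meets the environment; /fubamkitagunkuln/ is unchanged.
Rule 3 (intervocalic voicing): /t/ is a voiceless stop between vowels /i/ and /a/, so it voices to [d]. /fubamkitagunkuln/ → fubamkidagunkuln.
Rule 4 (post-nasal voicing): /k/ is a voiceless stop immediately after the nasal /m/, so it voices to [g]. /k/ is a voiceless stop immediately after the nasal /n/, so it voices to [g]. /fubamkidagunkuln/ → fubamgidagunguln.
Rule 5 (final cluster simplification): /n/ is the second consonant of a word-final cluster /ln/, so it deletes. /fubamgidagunguln/ → fubamgidagungul.

fubamgidagungul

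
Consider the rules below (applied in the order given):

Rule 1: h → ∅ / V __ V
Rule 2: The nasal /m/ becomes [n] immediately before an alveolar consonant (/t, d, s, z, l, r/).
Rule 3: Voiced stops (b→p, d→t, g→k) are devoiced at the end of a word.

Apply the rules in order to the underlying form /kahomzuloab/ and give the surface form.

Rule 1 (intervocalic h-deletion): /h/ occurs between vowels /a/ and /o/, so it deletes. /kahomzuloab/ → kaomzuloab.
Rule 2 (nasal place assimilation): /m/ precedes the alveolar consonant /z/, so it assimilates in place to [n]. /kaomzuloab/ → kaonzuloab.
Rule 3 (final devoicing): /b/ is a voiced stop in word-final position, so it devoices to [p]. /kaonzuloab/ → kaonzuloap.

kaonzuloap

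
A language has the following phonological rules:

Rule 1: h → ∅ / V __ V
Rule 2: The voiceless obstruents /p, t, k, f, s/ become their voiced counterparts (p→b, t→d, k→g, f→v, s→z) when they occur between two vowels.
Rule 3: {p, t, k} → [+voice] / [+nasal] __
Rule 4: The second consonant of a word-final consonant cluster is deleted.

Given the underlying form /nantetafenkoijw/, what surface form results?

Rule 1 (intervocalic h-deletion): no segment meets the environment; /nantetafenkoijw/ is unchanged.
Rule 2 (intervocalic voicing): /t/ is a voiceless obstruent between vowels /e/ and /a/, so it voices to [d]. /f/ is a voiceless obstruent between vowels /a/ and /e/, so it voices to [v]. /nantetafenkoijw/ → nantedavenkoijw.
Rule 3 (post-nasal voicing): /t/ is a voiceless stop immediately after the nasal /n/, so it voices to [d]. /k/ is a voiceless stop immediately after the nasal /n/, so it voices to [g]. /nantedavenkoijw/ → nandedavengoijw.
Rule 4 (final cluster simplification): /w/ is the second consonant of a word-final cluster /jw/, so it deletes. /nandedavengoijw/ → nandedavengoij.

nandedavengoij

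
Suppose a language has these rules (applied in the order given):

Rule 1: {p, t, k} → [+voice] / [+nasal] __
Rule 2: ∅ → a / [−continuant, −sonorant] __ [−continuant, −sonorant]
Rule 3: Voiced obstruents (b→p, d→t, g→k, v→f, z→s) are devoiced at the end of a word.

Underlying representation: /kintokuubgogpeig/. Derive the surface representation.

Rule 1 (post-nasal voicing): /t/ is a voiceless stop immediately after the nasal /n/, so it voices to [d]. /kintokuubgogpeig/ → kindokuubgogpeig.
Rule 2 (stop-cluster a-epenthesis): /b/ and /g/ form a stop–stop cluster, so [a] is inserted between them. /g/ and /p/ form a stop–stop cluster, so [a] is inserted between them. /kindokuubgogpeig/ → kindokuubagogapeig.
Rule 3 (final devoicing): /g/ is a voiced obstruent in word-final position, so it devoices to [k]. /kindokuubagogapeig/ → kindokuubagogapeik.

kindokuubagogapeik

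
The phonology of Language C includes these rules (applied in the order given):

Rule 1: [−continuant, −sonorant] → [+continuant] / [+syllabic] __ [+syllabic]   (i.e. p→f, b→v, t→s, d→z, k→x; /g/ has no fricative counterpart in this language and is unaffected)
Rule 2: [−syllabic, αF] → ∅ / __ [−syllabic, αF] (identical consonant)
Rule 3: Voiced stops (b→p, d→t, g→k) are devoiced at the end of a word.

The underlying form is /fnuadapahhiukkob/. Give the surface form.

fnuazafahiukop

Rule 1 (intervocalic spirantization): /d/ is a stop between vowels /a/ and /a/, so it spirantizes to the fricative [z]. /p/ is a stop between vowels /a/ and /a/, so it spirantizes to the fricative [f]. /fnuadapahhiukkob/ → fnuazafahhiukkob.
Rule 2 (degemination): /hh/ is a geminate; the first /h/ deletes. /kk/ is a geminate; the first /k/ deletes. /fnuazafahhiukkob/ → fnuazafahiukob.
Rule 3 (final devoicing): /b/ is a voiced stop in word-final position, so it devoices to [p]. /fnuazafahiukob/ → fnuazafahiukop.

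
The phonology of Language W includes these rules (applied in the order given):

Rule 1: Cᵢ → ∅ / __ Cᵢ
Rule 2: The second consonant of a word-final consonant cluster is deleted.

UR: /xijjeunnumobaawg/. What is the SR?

xijeunumobaaw

Rule 1 (degemination): /jj/ is a geminate; the first /j/ deletes. /nn/ is a geminate; the first /n/ deletes. /xijjeunnumobaawg/ → xijeunumobaawg.
Rule 2 (final cluster simplification): /g/ is the second consonant of a word-final cluster /wg/, so it deletes. /xijeunumobaawg/ → xijeunumobaaw.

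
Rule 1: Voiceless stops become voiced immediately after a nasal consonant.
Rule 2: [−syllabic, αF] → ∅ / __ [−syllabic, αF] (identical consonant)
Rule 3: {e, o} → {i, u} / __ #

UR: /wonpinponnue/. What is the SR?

Rule 1 (post-nasal voicing): /p/ is a voiceless stop immediately after the nasal /n/, so it voices to [b]. /p/ is a voiceless stop immediately after the nasal /n/, so it voices to [b]. /wonpinponnue/ → wonbinbonnue.
Rule 2 (degemination): /nn/ is a geminate; the first /n/ deletes. /wonbinbonnue/ → wonbinbonue.
Rule 3 (final vowel raising): /e/ is a mid vowel in word-final position, so it raises to [i]. /wonbinbonue/ → wonbinbonui.

wonbinbonui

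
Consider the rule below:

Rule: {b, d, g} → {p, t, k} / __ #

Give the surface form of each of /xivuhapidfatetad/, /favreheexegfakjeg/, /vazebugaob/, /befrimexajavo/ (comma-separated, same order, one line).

/xivuhapidfatetad/: /d/ is a voiced stop in word-final position, so it devoices to [t]. → [xivuhapidfatetat].
/favreheexegfakjeg/: /g/ is a voiced stop in word-final position, so it devoices to [k]. → [favreheexegfakjek].
/vazebugaob/: /b/ is a voiced stop in word-final position, so it devoices to [p]. → [vazebugaop].
/befrimexajavo/: the rule's environment is not met; surfaces unchanged as [befrimexajavo].

xivuhapidfatetat, favreheexegfakjek, vazebugaop, befrimexajavo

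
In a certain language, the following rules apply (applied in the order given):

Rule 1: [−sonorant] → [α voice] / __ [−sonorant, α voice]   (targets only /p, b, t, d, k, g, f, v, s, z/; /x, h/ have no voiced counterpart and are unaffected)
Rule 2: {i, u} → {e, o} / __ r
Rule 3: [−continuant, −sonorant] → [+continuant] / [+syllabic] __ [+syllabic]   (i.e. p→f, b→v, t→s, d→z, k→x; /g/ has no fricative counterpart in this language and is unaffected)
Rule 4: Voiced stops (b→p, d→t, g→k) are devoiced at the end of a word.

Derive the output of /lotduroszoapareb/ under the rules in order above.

loddorozzoafarep

Rule 1 (regressive voicing assimilation): /t/ precedes the voiced obstruent /d/, so it voices to [d] by assimilation. /s/ precedes the voiced obstruent /z/, so it voices to [z] by assimilation. /lotduroszoapareb/ → loddurozzoapareb.
Rule 2 (pre-rhotic lowering): /u/ is a high vowel immediately before /r/, so it lowers to [o]. /loddurozzoapareb/ → loddorozzoapareb.
Rule 3 (intervocalic spirantization): /p/ is a stop between vowels /a/ and /a/, so it spirantizes to the fricative [f]. /loddorozzoapareb/ → loddorozzoafareb.
Rule 4 (final devoicing): /b/ is a voiced stop in word-final position, so it devoices to [p]. /loddorozzoafareb/ → loddorozzoafarep.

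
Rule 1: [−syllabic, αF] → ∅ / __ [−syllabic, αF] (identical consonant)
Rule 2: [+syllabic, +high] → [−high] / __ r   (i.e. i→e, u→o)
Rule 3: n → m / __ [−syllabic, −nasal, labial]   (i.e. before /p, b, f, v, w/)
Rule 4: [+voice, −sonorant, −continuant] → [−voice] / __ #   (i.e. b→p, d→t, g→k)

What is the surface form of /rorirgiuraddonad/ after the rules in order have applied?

rorergioradonat

Rule 1 (degemination): /dd/ is a geminate; the first /d/ deletes. /rorirgiuraddonad/ → rorirgiuradonad.
Rule 2 (pre-rhotic lowering): /i/ is a high vowel immediately before /r/, so it lowers to [e]. /u/ is a high vowel immediately before /r/, so it lowers to [o]. /rorirgiuradonad/ → rorergioradonad.
Rule 3 (nasal place assimilation): no segment meets the environment; /rorergioradonad/ is unchanged.
Rule 4 (final devoicing): /d/ is a voiced stop in word-final position, so it devoices to [t]. /rorergioradonad/ → rorergioradonat.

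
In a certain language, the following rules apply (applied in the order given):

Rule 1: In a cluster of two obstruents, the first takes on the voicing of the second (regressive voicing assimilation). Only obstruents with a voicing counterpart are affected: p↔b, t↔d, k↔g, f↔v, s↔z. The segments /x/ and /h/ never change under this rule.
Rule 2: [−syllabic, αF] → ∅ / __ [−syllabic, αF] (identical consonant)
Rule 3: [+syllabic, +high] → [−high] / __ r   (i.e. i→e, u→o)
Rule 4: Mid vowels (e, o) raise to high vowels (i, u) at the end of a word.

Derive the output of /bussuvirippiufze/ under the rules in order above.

Rule 1 (regressive voicing assimilation): /f/ precedes the voiced obstruent /z/, so it voices to [v] by assimilation. /bussuvirippiufze/ → bussuvirippiuvze.
Rule 2 (degemination): /ss/ is a geminate; the first /s/ deletes. /pp/ is a geminate; the first /p/ deletes. /bussuvirippiuvze/ → busuviripiuvze.
Rule 3 (pre-rhotic lowering): /i/ is a high vowel immediately before /r/, so it lowers to [e]. /busuviripiuvze/ → busuveripiuvze.
Rule 4 (final vowel raising): /e/ is a mid vowel in word-final position, so it raises to [i]. /busuveripiuvze/ → busuveripiuvzi.

busuveripiuvzi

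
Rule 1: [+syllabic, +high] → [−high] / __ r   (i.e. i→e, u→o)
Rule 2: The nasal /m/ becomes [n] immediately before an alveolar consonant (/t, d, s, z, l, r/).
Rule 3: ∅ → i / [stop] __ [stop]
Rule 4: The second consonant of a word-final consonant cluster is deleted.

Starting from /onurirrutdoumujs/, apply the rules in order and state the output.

Rule 1 (pre-rhotic lowering): /u/ is a high vowel immediately before /r/, so it lowers to [o]. /i/ is a high vowel immediately before /r/, so it lowers to [e]. /onurirrutdoumujs/ → onorerrutdoumujs.
Rule 2 (nasal place assimilation): no segment meets the environment; /onorerrutdoumujs/ is unchanged.
Rule 3 (stop-cluster i-epenthesis): /t/ and /d/ form a stop–stop cluster, so [i] is inserted between them. /onorerrutdoumujs/ → onorerrutidoumujs.
Rule 4 (final cluster simplification): /s/ is the second consonant of a word-final cluster /js/, so it deletes. /onorerrutidoumujs/ → onorerrutidoumuj.

onorerrutidoumuj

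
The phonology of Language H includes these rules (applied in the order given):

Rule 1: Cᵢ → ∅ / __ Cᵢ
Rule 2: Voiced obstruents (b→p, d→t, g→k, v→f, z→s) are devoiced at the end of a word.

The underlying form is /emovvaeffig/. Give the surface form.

emovaefik

Rule 1 (degemination): /vv/ is a geminate; the first /v/ deletes. /ff/ is a geminate; the first /f/ deletes. /emovvaeffig/ → emovaefig.
Rule 2 (final devoicing): /g/ is a voiced obstruent in word-final position, so it devoices to [k]. /emovaefig/ → emovaefik.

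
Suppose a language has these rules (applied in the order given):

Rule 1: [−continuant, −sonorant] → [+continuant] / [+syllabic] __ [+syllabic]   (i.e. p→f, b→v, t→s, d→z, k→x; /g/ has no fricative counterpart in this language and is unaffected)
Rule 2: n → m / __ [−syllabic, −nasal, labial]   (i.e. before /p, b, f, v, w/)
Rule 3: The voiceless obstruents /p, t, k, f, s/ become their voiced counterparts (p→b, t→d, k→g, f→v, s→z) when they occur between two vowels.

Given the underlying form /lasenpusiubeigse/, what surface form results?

Rule 1 (intervocalic spirantization): /b/ is a stop between vowels /u/ and /e/, so it spirantizes to the fricative [v]. /lasenpusiubeigse/ → lasenpusiuveigse.
Rule 2 (nasal place assimilation): /n/ precedes the labial consonant /p/, so it assimilates in place to [m]. /lasenpusiuveigse/ → lasempusiuveigse.
Rule 3 (intervocalic voicing): /s/ is a voiceless obstruent between vowels /a/ and /e/, so it voices to [z]. /s/ is a voiceless obstruent between vowels /u/ and /i/, so it voices to [z]. /lasempusiuveigse/ → lazempuziuveigse.

lazempuziuveigse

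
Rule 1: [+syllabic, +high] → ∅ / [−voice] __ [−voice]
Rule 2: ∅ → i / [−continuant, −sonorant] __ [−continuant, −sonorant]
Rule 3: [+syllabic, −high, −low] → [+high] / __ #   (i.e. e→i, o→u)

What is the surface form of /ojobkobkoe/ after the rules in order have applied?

ojobikobikoi

Rule 1 (high vowel syncope): no segment meets the environment; /ojobkobkoe/ is unchanged.
Rule 2 (stop-cluster i-epenthesis): /b/ and /k/ form a stop–stop cluster, so [i] is inserted between them. /b/ and /k/ form a stop–stop cluster, so [i] is inserted between them. /ojobkobkoe/ → ojobikobikoe.
Rule 3 (final vowel raising): /e/ is a mid vowel in word-final position, so it raises to [i]. /ojobikobikoe/ → ojobikobikoi.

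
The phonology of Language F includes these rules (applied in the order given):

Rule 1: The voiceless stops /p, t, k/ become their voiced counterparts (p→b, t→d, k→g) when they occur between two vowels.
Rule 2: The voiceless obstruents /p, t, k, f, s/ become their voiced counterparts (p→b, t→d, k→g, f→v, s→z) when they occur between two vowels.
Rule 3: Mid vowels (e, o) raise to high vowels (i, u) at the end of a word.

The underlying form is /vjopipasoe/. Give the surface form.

vjobibazoi

Rule 1 (intervocalic voicing): /p/ is a voiceless stop between vowels /o/ and /i/, so it voices to [b]. /p/ is a voiceless stop between vowels /i/ and /a/, so it voices to [b]. /vjopipasoe/ → vjobibasoe.
Rule 2 (intervocalic voicing): /s/ is a voiceless obstruent between vowels /a/ and /o/, so it voices to [z]. /vjobibasoe/ → vjobibazoe.
Rule 3 (final vowel raising): /e/ is a mid vowel in word-final position, so it raises to [i]. /vjobibazoe/ → vjobibazoi.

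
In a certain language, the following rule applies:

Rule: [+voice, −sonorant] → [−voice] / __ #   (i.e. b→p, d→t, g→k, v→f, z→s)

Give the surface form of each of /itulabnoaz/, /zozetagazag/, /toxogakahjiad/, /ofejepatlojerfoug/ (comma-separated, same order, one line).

itulabnoas, zozetagazak, toxogakahjiat, ofejepatlojerfouk

/itulabnoaz/: /z/ is a voiced obstruent in word-final position, so it devoices to [s]. → [itulabnoas].
/zozetagazag/: /g/ is a voiced obstruent in word-final position, so it devoices to [k]. → [zozetagazak].
/toxogakahjiad/: /d/ is a voiced obstruent in word-final position, so it devoices to [t]. → [toxogakahjiat].
/ofejepatlojerfoug/: /g/ is a voiced obstruent in word-final position, so it devoices to [k]. → [ofejepatlojerfouk].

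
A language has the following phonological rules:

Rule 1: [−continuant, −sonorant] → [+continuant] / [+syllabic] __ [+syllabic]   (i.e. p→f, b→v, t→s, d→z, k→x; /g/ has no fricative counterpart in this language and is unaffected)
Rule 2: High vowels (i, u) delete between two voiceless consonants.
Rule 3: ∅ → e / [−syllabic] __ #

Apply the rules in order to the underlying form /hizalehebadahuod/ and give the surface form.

Rule 1 (intervocalic spirantization): /b/ is a stop between vowels /e/ and /a/, so it spirantizes to the fricative [v]. /d/ is a stop between vowels /a/ and /a/, so it spirantizes to the fricative [z]. /hizalehebadahuod/ → hizalehevazahuod.
Rule 2 (high vowel syncope): no segment meets the environment; /hizalehevazahuod/ is unchanged.
Rule 3 (final e-epenthesis): the form ends in the consonant /d/, so [e] is inserted word-finally. /hizalehevazahuod/ → hizalehevazahuode.

hizalehevazahuode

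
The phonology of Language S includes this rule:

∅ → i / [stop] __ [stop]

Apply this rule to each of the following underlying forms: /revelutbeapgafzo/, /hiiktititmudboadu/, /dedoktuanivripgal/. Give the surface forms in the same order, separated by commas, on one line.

/revelutbeapgafzo/: /t/ and /b/ form a stop–stop cluster, so [i] is inserted between them. /p/ and /g/ form a stop–stop cluster, so [i] is inserted between them. → [revelutibeapigafzo].
/hiiktititmudboadu/: /k/ and /t/ form a stop–stop cluster, so [i] is inserted between them. /d/ and /b/ form a stop–stop cluster, so [i] is inserted between them. → [hiikitititmudiboadu].
/dedoktuanivripgal/: /k/ and /t/ form a stop–stop cluster, so [i] is inserted between them. /p/ and /g/ form a stop–stop cluster, so [i] is inserted between them. → [dedokituanivripigal].

revelutibeapigafzo, hiikitititmudiboadu, dedokituanivripigal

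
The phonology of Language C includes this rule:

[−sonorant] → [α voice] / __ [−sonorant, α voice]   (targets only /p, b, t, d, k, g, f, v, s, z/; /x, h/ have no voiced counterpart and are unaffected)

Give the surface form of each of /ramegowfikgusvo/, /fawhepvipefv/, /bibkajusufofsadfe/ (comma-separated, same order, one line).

/ramegowfikgusvo/: /k/ precedes the voiced obstruent /g/, so it voices to [g] by assimilation. /s/ precedes the voiced obstruent /v/, so it voices to [z] by assimilation. → [ramegowfigguzvo].
/fawhepvipefv/: /p/ precedes the voiced obstruent /v/, so it voices to [b] by assimilation. /f/ precedes the voiced obstruent /v/, so it voices to [v] by assimilation. → [fawhebvipevv].
/bibkajusufofsadfe/: /b/ precedes the voiceless obstruent /k/, so it devoices to [p] by assimilation. /d/ precedes the voiceless obstruent /f/, so it devoices to [t] by assimilation. → [bipkajusufofsatfe].

ramegowfigguzvo, fawhebvipevv, bipkajusufofsatfe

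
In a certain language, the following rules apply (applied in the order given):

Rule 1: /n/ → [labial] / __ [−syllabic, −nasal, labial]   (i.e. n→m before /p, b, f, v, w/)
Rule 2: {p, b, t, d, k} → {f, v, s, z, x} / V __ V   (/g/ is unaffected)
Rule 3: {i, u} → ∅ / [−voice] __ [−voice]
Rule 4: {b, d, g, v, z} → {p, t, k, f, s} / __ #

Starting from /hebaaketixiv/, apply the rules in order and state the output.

hevaaxesxif

Rule 1 (nasal place assimilation): no segment meets the environment; /hebaaketixiv/ is unchanged.
Rule 2 (intervocalic spirantization): /b/ is a stop between vowels /e/ and /a/, so it spirantizes to the fricative [v]. /k/ is a stop between vowels /a/ and /e/, so it spirantizes to the fricative [x]. /t/ is a stop between vowels /e/ and /i/, so it spirantizes to the fricative [s]. /hebaaketixiv/ → hevaaxesixiv.
Rule 3 (high vowel syncope): /i/ is a high vowel flanked by voiceless consonants /s/ and /x/, so it deletes. /hevaaxesixiv/ → hevaaxesxiv.
Rule 4 (final devoicing): /v/ is a voiced obstruent in word-final position, so it devoices to [f]. /hevaaxesxiv/ → hevaaxesxif.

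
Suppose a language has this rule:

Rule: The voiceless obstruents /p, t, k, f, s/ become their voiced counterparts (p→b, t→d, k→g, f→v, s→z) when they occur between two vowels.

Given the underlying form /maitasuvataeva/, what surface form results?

/t/ is a voiceless obstruent between vowels /i/ and /a/, so it voices to [d].
/s/ is a voiceless obstruent between vowels /a/ and /u/, so it voices to [z].
/t/ is a voiceless obstruent between vowels /a/ and /a/, so it voices to [d].
Surface form: [maidazuvadaeva].

maidazuvadaeva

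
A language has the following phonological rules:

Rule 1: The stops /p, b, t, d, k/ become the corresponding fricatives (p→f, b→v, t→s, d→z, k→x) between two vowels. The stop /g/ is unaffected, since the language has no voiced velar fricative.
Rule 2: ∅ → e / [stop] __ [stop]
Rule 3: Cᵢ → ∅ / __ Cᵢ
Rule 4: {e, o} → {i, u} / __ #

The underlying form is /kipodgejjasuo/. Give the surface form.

kifodegejasuu

Rule 1 (intervocalic spirantization): /p/ is a stop between vowels /i/ and /o/, so it spirantizes to the fricative [f]. /kipodgejjasuo/ → kifodgejjasuo.
Rule 2 (stop-cluster e-epenthesis): /d/ and /g/ form a stop–stop cluster, so [e] is inserted between them. /kifodgejjasuo/ → kifodegejjasuo.
Rule 3 (degemination): /jj/ is a geminate; the first /j/ deletes. /kifodegejjasuo/ → kifodegejasuo.
Rule 4 (final vowel raising): /o/ is a mid vowel in word-final position, so it raises to [u]. /kifodegejasuo/ → kifodegejasuu.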